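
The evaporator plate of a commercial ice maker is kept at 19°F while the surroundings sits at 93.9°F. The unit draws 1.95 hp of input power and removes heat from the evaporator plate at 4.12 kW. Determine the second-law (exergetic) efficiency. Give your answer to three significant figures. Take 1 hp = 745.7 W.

0.443

Converting, Q̇_C = 4.120 kW = 5.525 hp, so COP_actual = Q̇_C/Ẇ = 5.525/1.950 = 2.833.
In absolute terms T_C = 265.93 K and T_H = 307.54 K, so ΔT = 41.61 K.
COP_Carnot = T_C/ΔT = 265.93/41.61 = 6.391.
η_II = COP_actual/COP_Carnot = 2.833/6.391 = 0.4433.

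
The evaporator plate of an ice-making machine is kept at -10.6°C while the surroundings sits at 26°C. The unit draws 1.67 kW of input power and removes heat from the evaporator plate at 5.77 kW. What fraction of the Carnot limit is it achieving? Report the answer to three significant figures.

0.482

COP_actual = Q̇_C/Ẇ = 5.770/1.670 = 3.455.
In absolute terms T_C = 262.55 K and T_H = 299.15 K, so ΔT = 36.60 K.
COP_Carnot = T_C/ΔT = 262.55/36.60 = 7.173.
η_II = COP_actual/COP_Carnot = 3.455/7.173 = 0.4816.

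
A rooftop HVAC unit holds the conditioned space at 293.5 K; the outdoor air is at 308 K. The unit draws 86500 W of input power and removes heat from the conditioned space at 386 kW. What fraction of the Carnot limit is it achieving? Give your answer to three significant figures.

0.220

Converting, Q̇_C = 386.0 kW = 386000 W, so COP_actual = Q̇_C/Ẇ = 386000/86500 = 4.462.
The reservoir spacing is ΔT = 308 − 293.5 = 14.50 K.
COP_Carnot = T_C/ΔT = 293.50/14.50 = 20.24.
η_II = COP_actual/COP_Carnot = 4.462/20.24 = 0.2205.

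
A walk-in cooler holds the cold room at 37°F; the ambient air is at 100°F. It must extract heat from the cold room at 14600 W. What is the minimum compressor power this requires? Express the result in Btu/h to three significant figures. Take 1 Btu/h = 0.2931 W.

6320 Btu/h

In absolute terms T_C = 275.93 K and T_H = 310.93 K, so ΔT = 35.00 K.
COP_Carnot = T_C/ΔT = 275.93/35.00 = 7.884.
Ẇ_min = Q̇/COP_Carnot = 14600/7.884 = 1852 W = 6318 Btu/h.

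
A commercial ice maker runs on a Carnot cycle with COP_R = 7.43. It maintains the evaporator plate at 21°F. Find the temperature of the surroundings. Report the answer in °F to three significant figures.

COP_R = T_C/(T_H − T_C) gives T_H − T_C = T_C/COP.
With T_C = 267.04 K, T_H = 267.04 × (1 + 1/7.43) = 302.98 K.
Converting, 302.98 K = 85.69°F.

85.7 °F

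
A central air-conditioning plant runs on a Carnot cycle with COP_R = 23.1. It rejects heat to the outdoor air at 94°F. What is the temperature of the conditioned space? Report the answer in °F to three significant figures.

71.0 °F

For a Carnot refrigerator COP_R = T_C/(T_H − T_C), so T_C = COP·T_H/(1 + COP).
With T_H = 307.59 K, T_C = 23.1 × 307.59/24.10 = 294.83 K.
Converting, 294.83 K = 71.03°F.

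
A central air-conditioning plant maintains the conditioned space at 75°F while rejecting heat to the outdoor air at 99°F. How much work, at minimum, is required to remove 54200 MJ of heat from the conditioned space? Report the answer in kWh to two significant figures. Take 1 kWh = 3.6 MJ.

In absolute terms T_C = 297.04 K and T_H = 310.37 K, so ΔT = 13.33 K.
The reversible limit is COP_R = T_C/ΔT = 22.28, so W_min = Q_C/COP = Q_C·ΔT/T_C.
W_min = 54200 × 13.33/297.04 = 2433 MJ = 675.8 kWh.

680 kWh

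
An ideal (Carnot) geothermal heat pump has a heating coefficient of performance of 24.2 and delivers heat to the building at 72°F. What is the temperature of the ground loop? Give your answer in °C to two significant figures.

COP_HP = T_H/(T_H − T_C) gives T_H − T_C = T_H/COP.
With T_H = 295.37 K, T_C = 295.37 × (1 − 1/24.2) = 283.17 K.
Converting, 283.17 K = 10.02°C.

10 °C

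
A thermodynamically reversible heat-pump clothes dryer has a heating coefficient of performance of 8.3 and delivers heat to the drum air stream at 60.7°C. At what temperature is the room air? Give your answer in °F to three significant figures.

68.9 °F

COP_HP = T_H/(T_H − T_C) gives T_H − T_C = T_H/COP.
With T_H = 333.85 K, T_C = 333.85 × (1 − 1/8.3) = 293.63 K.
Converting, 293.63 K = 68.86°F.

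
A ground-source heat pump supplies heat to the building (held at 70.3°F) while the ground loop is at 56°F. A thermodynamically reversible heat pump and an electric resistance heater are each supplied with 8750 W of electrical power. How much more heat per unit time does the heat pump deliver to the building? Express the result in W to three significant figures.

316000 W

In absolute terms T_C = 286.48 K and T_H = 294.43 K, so ΔT = 7.944 K.
COP_Carnot = T_H/ΔT = 294.43/7.944 = 37.06.
The heat pump delivers Q̇_H = COP × Ẇ = 324300 W; the resistance heater delivers Ẇ = 8750 W.
Extra = (COP − 1)·Ẇ = 315500 W.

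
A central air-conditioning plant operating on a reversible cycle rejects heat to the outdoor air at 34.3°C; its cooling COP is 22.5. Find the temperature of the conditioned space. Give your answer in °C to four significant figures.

21.22 °C

For a Carnot refrigerator COP_R = T_C/(T_H − T_C), so T_C = COP·T_H/(1 + COP).
With T_H = 307.45 K, T_C = 22.5 × 307.45/23.50 = 294.37 K.
Converting, 294.37 K = 21.22°C.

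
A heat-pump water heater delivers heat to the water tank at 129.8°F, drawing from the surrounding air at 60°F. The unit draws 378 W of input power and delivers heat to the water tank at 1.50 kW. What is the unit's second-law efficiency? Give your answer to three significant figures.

Converting, Q̇_H = 1.500 kW = 1500 W, so COP_actual = Q̇_H/Ẇ = 1500/378.0 = 3.968.
In absolute terms T_C = 288.71 K and T_H = 327.48 K, so ΔT = 38.78 K.
COP_Carnot = T_H/ΔT = 327.48/38.78 = 8.445.
η_II = COP_actual/COP_Carnot = 3.968/8.445 = 0.4699.

0.470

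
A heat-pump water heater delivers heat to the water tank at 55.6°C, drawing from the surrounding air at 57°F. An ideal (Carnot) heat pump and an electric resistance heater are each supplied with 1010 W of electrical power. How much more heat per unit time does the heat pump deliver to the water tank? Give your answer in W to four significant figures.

6950 W

In absolute terms T_C = 287.04 K and T_H = 328.75 K, so ΔT = 41.71 K.
COP_Carnot = T_H/ΔT = 328.75/41.71 = 7.882.
The heat pump delivers Q̇_H = COP × Ẇ = 7960 W; the resistance heater delivers Ẇ = 1010 W.
Extra = (COP − 1)·Ẇ = 6950 W.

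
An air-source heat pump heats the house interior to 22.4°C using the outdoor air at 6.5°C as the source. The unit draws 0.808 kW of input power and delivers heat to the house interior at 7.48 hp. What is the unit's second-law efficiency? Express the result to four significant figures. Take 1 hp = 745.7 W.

0.3714

Converting, Q̇_H = 7.480 hp = 5.578 kW, so COP_actual = Q̇_H/Ẇ = 5.578/0.8080 = 6.903.
In absolute terms T_C = 279.65 K and T_H = 295.55 K, so ΔT = 15.90 K.
COP_Carnot = T_H/ΔT = 295.55/15.90 = 18.59.
η_II = COP_actual/COP_Carnot = 6.903/18.59 = 0.3714.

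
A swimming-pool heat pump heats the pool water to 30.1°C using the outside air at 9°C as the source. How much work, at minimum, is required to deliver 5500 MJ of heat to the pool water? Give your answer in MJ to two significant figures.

380 MJ

In absolute terms T_C = 282.15 K and T_H = 303.25 K, so ΔT = 21.10 K.
The reversible limit is COP_HP = T_H/ΔT = 14.37, so W_min = Q_H/COP = Q_H·ΔT/T_H.
W_min = 5500 × 21.10/303.25 = 382.7 MJ.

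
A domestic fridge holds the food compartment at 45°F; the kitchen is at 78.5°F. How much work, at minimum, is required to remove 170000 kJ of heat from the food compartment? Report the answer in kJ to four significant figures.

11280 kJ

In absolute terms T_C = 280.37 K and T_H = 298.98 K, so ΔT = 18.61 K.
The reversible limit is COP_R = T_C/ΔT = 15.06, so W_min = Q_C/COP = Q_C·ΔT/T_C.
W_min = 170000 × 18.61/280.37 = 11280 kJ.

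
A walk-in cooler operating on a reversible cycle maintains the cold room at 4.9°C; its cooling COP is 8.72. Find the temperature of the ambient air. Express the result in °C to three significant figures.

36.8 °C

COP_R = T_C/(T_H − T_C) gives T_H − T_C = T_C/COP.
With T_C = 278.05 K, T_H = 278.05 × (1 + 1/8.72) = 309.94 K.
Converting, 309.94 K = 36.79°C.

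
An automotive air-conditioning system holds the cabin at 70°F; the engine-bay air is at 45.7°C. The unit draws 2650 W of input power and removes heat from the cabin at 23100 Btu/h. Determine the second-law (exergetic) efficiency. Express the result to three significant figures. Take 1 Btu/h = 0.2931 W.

Converting, Q̇_C = 23100 Btu/h = 6771 W, so COP_actual = Q̇_C/Ẇ = 6771/2650 = 2.555.
In absolute terms T_C = 294.26 K and T_H = 318.85 K, so ΔT = 24.59 K.
COP_Carnot = T_C/ΔT = 294.26/24.59 = 11.97.
η_II = COP_actual/COP_Carnot = 2.555/11.97 = 0.2135.

0.213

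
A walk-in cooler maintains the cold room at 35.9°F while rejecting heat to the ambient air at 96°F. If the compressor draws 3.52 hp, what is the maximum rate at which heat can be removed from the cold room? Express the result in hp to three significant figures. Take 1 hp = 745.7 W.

In absolute terms T_C = 275.32 K and T_H = 308.71 K, so ΔT = 33.39 K.
COP_Carnot = T_C/ΔT = 275.32/33.39 = 8.246.
Q̇_max = COP_Carnot × Ẇ = 8.246 × 3.520 hp = 29.03 hp.

29.0 hp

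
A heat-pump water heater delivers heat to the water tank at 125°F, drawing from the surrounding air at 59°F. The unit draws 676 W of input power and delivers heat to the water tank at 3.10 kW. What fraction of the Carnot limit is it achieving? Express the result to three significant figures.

0.518

Converting, Q̇_H = 3.100 kW = 3100 W, so COP_actual = Q̇_H/Ẇ = 3100/676.0 = 4.586.
In absolute terms T_C = 288.15 K and T_H = 324.82 K, so ΔT = 36.67 K.
COP_Carnot = T_H/ΔT = 324.82/36.67 = 8.859.
η_II = COP_actual/COP_Carnot = 4.586/8.859 = 0.5177.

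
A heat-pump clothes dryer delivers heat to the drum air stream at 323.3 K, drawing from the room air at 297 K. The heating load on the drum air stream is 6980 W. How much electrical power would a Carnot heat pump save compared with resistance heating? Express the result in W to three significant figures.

6410 W

The reservoir spacing is ΔT = 323.3 − 297 = 26.30 K.
COP_Carnot = T_H/ΔT = 323.30/26.30 = 12.29.
Resistance heating needs Ẇ_res = Q̇_H = 6980 W; the reversible heat pump needs only Ẇ_hp = Q̇_H/COP = 567.8 W.
Saving = 6980 − 567.8 = 6412 W.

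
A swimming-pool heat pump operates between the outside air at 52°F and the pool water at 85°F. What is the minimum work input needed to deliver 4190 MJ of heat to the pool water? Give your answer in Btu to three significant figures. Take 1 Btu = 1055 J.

241000 Btu

In absolute terms T_C = 284.26 K and T_H = 302.59 K, so ΔT = 18.33 K.
The reversible limit is COP_HP = T_H/ΔT = 16.51, so W_min = Q_H/COP = Q_H·ΔT/T_H.
W_min = 4190 × 18.33/302.59 = 253.9 MJ = 240600 Btu.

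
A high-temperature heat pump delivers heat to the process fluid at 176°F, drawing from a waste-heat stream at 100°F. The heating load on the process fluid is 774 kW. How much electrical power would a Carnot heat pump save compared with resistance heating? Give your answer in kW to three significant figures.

681 kW

In absolute terms T_C = 310.93 K and T_H = 353.15 K, so ΔT = 42.22 K.
COP_Carnot = T_H/ΔT = 353.15/42.22 = 8.364.
Resistance heating needs Ẇ_res = Q̇_H = 774.0 kW; the reversible heat pump needs only Ẇ_hp = Q̇_H/COP = 92.54 kW.
Saving = 774.0 − 92.54 = 681.5 kW.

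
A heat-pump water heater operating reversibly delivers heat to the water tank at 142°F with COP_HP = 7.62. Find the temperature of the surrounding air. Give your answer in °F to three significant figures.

COP_HP = T_H/(T_H − T_C) gives T_H − T_C = T_H/COP.
With T_H = 334.26 K, T_C = 334.26 × (1 − 1/7.62) = 290.39 K.
Converting, 290.39 K = 63.04°F.

63.0 °F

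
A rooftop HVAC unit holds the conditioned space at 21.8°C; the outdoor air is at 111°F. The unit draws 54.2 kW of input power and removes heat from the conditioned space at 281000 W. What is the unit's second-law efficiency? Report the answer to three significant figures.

Converting, Q̇_C = 281000 W = 281.0 kW, so COP_actual = Q̇_C/Ẇ = 281.0/54.20 = 5.185.
In absolute terms T_C = 294.95 K and T_H = 317.04 K, so ΔT = 22.09 K.
COP_Carnot = T_C/ΔT = 294.95/22.09 = 13.35.
η_II = COP_actual/COP_Carnot = 5.185/13.35 = 0.3883.

0.388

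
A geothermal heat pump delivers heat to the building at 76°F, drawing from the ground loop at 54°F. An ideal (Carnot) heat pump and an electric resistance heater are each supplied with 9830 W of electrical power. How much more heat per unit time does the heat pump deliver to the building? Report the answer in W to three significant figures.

In absolute terms T_C = 285.37 K and T_H = 297.59 K, so ΔT = 12.22 K.
COP_Carnot = T_H/ΔT = 297.59/12.22 = 24.35.
The heat pump delivers Q̇_H = COP × Ẇ = 239300 W; the resistance heater delivers Ẇ = 9830 W.
Extra = (COP − 1)·Ẇ = 229500 W.

230000 W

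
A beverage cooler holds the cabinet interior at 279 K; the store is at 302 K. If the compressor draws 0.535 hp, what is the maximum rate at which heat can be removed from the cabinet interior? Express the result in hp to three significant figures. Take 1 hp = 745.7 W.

6.49 hp

The reservoir spacing is ΔT = 302 − 279 = 23.00 K.
COP_Carnot = T_C/ΔT = 279.00/23.00 = 12.13.
Q̇_max = COP_Carnot × Ẇ = 12.13 × 0.5350 hp = 6.490 hp.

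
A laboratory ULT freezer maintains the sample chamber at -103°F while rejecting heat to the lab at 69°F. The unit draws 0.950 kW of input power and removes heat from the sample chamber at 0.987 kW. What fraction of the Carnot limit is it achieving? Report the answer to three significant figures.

0.501

COP_actual = Q̇_C/Ẇ = 0.9870/0.9500 = 1.039.
In absolute terms T_C = 198.15 K and T_H = 293.71 K, so ΔT = 95.56 K.
COP_Carnot = T_C/ΔT = 198.15/95.56 = 2.074.
η_II = COP_actual/COP_Carnot = 1.039/2.074 = 0.5010.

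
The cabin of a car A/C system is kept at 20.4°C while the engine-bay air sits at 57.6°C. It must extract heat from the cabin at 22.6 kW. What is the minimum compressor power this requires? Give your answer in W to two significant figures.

In absolute terms T_C = 293.55 K and T_H = 330.75 K, so ΔT = 37.20 K.
COP_Carnot = T_C/ΔT = 293.55/37.20 = 7.891.
Ẇ_min = Q̇/COP_Carnot = 22.60/7.891 = 2.864 kW = 2864 W.

2900 W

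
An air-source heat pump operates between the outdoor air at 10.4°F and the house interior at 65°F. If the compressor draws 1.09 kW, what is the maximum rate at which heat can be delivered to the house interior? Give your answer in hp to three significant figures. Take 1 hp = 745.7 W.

14.0 hp

In absolute terms T_C = 261.15 K and T_H = 291.48 K, so ΔT = 30.33 K.
COP_Carnot = T_H/ΔT = 291.48/30.33 = 9.609.
Q̇_max = COP_Carnot × Ẇ = 9.609 × 1.090 kW = 10.47 kW = 14.05 hp.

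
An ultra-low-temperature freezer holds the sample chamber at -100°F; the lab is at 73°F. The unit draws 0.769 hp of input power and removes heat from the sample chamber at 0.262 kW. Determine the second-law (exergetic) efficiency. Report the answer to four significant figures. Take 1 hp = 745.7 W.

Converting, Q̇_C = 0.2620 kW = 0.3513 hp, so COP_actual = Q̇_C/Ẇ = 0.3513/0.7690 = 0.4569.
In absolute terms T_C = 199.82 K and T_H = 295.93 K, so ΔT = 96.11 K.
COP_Carnot = T_C/ΔT = 199.82/96.11 = 2.079.
η_II = COP_actual/COP_Carnot = 0.4569/2.079 = 0.2198.

0.2198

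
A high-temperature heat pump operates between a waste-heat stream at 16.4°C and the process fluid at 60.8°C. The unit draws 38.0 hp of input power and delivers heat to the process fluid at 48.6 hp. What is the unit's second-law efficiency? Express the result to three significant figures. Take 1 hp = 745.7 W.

COP_actual = Q̇_H/Ẇ = 48.60/38.00 = 1.279.
In absolute terms T_C = 289.55 K and T_H = 333.95 K, so ΔT = 44.40 K.
COP_Carnot = T_H/ΔT = 333.95/44.40 = 7.521.
η_II = COP_actual/COP_Carnot = 1.279/7.521 = 0.1700.

0.170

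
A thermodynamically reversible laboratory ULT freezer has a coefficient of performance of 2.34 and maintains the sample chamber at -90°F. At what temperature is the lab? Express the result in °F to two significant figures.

COP_R = T_C/(T_H − T_C) gives T_H − T_C = T_C/COP.
With T_C = 205.37 K, T_H = 205.37 × (1 + 1/2.34) = 293.14 K.
Converting, 293.14 K = 67.98°F.

68 °F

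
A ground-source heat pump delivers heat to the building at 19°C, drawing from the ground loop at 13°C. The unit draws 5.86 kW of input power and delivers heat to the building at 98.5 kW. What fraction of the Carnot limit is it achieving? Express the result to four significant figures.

0.3452

COP_actual = Q̇_H/Ẇ = 98.50/5.860 = 16.81.
In absolute terms T_C = 286.15 K and T_H = 292.15 K, so ΔT = 6.000 K.
COP_Carnot = T_H/ΔT = 292.15/6.000 = 48.69.
η_II = COP_actual/COP_Carnot = 16.81/48.69 = 0.3452.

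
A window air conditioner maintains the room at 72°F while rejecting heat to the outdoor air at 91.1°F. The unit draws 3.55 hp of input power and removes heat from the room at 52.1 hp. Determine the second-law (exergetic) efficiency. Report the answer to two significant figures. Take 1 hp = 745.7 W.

0.53

COP_actual = Q̇_C/Ẇ = 52.10/3.550 = 14.68.
In absolute terms T_C = 295.37 K and T_H = 305.98 K, so ΔT = 10.61 K.
COP_Carnot = T_C/ΔT = 295.37/10.61 = 27.84.
η_II = COP_actual/COP_Carnot = 14.68/27.84 = 0.5272.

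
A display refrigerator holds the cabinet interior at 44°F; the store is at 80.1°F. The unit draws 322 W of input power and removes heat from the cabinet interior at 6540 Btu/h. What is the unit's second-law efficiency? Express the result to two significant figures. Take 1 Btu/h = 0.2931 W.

0.43

Converting, Q̇_C = 6540 Btu/h = 1917 W, so COP_actual = Q̇_C/Ẇ = 1917/322.0 = 5.953.
In absolute terms T_C = 279.82 K and T_H = 299.87 K, so ΔT = 20.06 K.
COP_Carnot = T_C/ΔT = 279.82/20.06 = 13.95.
η_II = COP_actual/COP_Carnot = 5.953/13.95 = 0.4267.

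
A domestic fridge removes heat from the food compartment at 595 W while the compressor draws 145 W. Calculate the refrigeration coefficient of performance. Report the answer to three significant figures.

The first law gives Q̇_H = Q̇_C + Ẇ, so the three rates are Q̇_C = 595.0, Q̇_H = 740.0, Ẇ = 145.0 W.
COP_R = Q̇_C/Ẇ = 595.0/145.0 = 4.103.

4.10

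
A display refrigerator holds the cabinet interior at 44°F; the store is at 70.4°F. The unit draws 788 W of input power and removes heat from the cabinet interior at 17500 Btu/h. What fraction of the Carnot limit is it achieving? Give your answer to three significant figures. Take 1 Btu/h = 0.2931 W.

Converting, Q̇_C = 17500 Btu/h = 5129 W, so COP_actual = Q̇_C/Ẇ = 5129/788.0 = 6.509.
In absolute terms T_C = 279.82 K and T_H = 294.48 K, so ΔT = 14.67 K.
COP_Carnot = T_C/ΔT = 279.82/14.67 = 19.08.
η_II = COP_actual/COP_Carnot = 6.509/19.08 = 0.3412.

0.341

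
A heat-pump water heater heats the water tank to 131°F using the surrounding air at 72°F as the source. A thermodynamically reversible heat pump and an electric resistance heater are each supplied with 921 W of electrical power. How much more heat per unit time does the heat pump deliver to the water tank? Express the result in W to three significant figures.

8300 W

In absolute terms T_C = 295.37 K and T_H = 328.15 K, so ΔT = 32.78 K.
COP_Carnot = T_H/ΔT = 328.15/32.78 = 10.01.
The heat pump delivers Q̇_H = COP × Ẇ = 9220 W; the resistance heater delivers Ẇ = 921.0 W.
Extra = (COP − 1)·Ẇ = 8299 W.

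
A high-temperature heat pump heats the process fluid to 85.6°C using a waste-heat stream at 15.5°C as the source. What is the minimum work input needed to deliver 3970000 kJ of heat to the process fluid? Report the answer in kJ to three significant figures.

776000 kJ

In absolute terms T_C = 288.65 K and T_H = 358.75 K, so ΔT = 70.10 K.
The reversible limit is COP_HP = T_H/ΔT = 5.118, so W_min = Q_H/COP = Q_H·ΔT/T_H.
W_min = 3970000 × 70.10/358.75 = 775700 kJ.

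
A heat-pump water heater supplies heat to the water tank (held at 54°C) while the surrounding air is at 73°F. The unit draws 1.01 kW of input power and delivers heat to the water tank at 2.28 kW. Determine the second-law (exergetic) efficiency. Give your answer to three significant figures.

COP_actual = Q̇_H/Ẇ = 2.280/1.010 = 2.257.
In absolute terms T_C = 295.93 K and T_H = 327.15 K, so ΔT = 31.22 K.
COP_Carnot = T_H/ΔT = 327.15/31.22 = 10.48.
η_II = COP_actual/COP_Carnot = 2.257/10.48 = 0.2154.

0.215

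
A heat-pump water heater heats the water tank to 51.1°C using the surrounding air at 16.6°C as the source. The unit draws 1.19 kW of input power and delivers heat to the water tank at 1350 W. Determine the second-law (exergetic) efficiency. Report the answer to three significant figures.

0.121

Converting, Q̇_H = 1350 W = 1.350 kW, so COP_actual = Q̇_H/Ẇ = 1.350/1.190 = 1.134.
In absolute terms T_C = 289.75 K and T_H = 324.25 K, so ΔT = 34.50 K.
COP_Carnot = T_H/ΔT = 324.25/34.50 = 9.399.
η_II = COP_actual/COP_Carnot = 1.134/9.399 = 0.1207.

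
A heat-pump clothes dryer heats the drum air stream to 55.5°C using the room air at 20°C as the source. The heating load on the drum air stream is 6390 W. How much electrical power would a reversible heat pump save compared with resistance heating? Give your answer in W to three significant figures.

In absolute terms T_C = 293.15 K and T_H = 328.65 K, so ΔT = 35.50 K.
COP_Carnot = T_H/ΔT = 328.65/35.50 = 9.258.
Resistance heating needs Ẇ_res = Q̇_H = 6390 W; the reversible heat pump needs only Ẇ_hp = Q̇_H/COP = 690.2 W.
Saving = 6390 − 690.2 = 5700 W.

5700 W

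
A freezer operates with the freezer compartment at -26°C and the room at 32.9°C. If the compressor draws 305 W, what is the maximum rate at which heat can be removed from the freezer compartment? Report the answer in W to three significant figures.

1280 W

In absolute terms T_C = 247.15 K and T_H = 306.05 K, so ΔT = 58.90 K.
COP_Carnot = T_C/ΔT = 247.15/58.90 = 4.196.
Q̇_max = COP_Carnot × Ẇ = 4.196 × 305.0 W = 1280 W.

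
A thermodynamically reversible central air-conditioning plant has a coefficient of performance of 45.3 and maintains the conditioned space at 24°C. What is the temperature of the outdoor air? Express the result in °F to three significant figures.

87.0 °F

COP_R = T_C/(T_H − T_C) gives T_H − T_C = T_C/COP.
With T_C = 297.15 K, T_H = 297.15 × (1 + 1/45.3) = 303.71 K.
Converting, 303.71 K = 87.01°F.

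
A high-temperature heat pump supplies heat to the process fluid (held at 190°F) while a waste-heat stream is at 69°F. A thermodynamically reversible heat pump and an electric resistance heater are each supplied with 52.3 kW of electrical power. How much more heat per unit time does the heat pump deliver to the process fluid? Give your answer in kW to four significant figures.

228.5 kW

In absolute terms T_C = 293.71 K and T_H = 360.93 K, so ΔT = 67.22 K.
COP_Carnot = T_H/ΔT = 360.93/67.22 = 5.369.
The heat pump delivers Q̇_H = COP × Ẇ = 280.8 kW; the resistance heater delivers Ẇ = 52.30 kW.
Extra = (COP − 1)·Ẇ = 228.5 kW.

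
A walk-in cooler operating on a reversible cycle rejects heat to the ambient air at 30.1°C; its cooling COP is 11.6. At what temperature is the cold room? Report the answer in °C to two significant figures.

For a Carnot refrigerator COP_R = T_C/(T_H − T_C), so T_C = COP·T_H/(1 + COP).
With T_H = 303.25 K, T_C = 11.6 × 303.25/12.60 = 279.18 K.
Converting, 279.18 K = 6.03°C.

6.0 °C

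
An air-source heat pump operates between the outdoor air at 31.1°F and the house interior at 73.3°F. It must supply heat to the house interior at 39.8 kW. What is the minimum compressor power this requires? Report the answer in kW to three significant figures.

3.15 kW

In absolute terms T_C = 272.65 K and T_H = 296.09 K, so ΔT = 23.44 K.
COP_Carnot = T_H/ΔT = 296.09/23.44 = 12.63.
Ẇ_min = Q̇/COP_Carnot = 39.80/12.63 = 3.151 kW.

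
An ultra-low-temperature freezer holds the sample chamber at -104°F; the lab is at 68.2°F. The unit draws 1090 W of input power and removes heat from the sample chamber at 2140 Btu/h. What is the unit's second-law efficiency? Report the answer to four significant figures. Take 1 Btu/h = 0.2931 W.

0.2786

Converting, Q̇_C = 2140 Btu/h = 627.2 W, so COP_actual = Q̇_C/Ẇ = 627.2/1090 = 0.5754.
In absolute terms T_C = 197.59 K and T_H = 293.26 K, so ΔT = 95.67 K.
COP_Carnot = T_C/ΔT = 197.59/95.67 = 2.065.
η_II = COP_actual/COP_Carnot = 0.5754/2.065 = 0.2786.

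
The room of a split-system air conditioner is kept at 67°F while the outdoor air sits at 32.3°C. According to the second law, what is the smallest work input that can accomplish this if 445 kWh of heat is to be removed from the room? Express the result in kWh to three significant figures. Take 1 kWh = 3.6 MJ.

19.6 kWh

In absolute terms T_C = 292.59 K and T_H = 305.45 K, so ΔT = 12.86 K.
The reversible limit is COP_R = T_C/ΔT = 22.76, so W_min = Q_C/COP = Q_C·ΔT/T_C.
W_min = 445.0 × 12.86/292.59 = 19.55 kWh.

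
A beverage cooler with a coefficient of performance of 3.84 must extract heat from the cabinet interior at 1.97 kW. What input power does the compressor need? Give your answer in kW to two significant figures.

0.51 kW

Ẇ = Q̇_C/COP = 1.970/3.84 = 0.5130 kW.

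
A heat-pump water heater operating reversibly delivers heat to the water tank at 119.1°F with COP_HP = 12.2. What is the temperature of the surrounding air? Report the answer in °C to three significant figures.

22.0 °C

COP_HP = T_H/(T_H − T_C) gives T_H − T_C = T_H/COP.
With T_H = 321.54 K, T_C = 321.54 × (1 − 1/12.2) = 295.18 K.
Converting, 295.18 K = 22.03°C.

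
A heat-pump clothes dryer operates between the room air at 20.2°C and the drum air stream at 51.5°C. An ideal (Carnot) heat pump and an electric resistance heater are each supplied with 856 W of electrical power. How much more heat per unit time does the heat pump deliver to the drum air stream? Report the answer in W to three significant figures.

In absolute terms T_C = 293.35 K and T_H = 324.65 K, so ΔT = 31.30 K.
COP_Carnot = T_H/ΔT = 324.65/31.30 = 10.37.
The heat pump delivers Q̇_H = COP × Ẇ = 8879 W; the resistance heater delivers Ẇ = 856.0 W.
Extra = (COP − 1)·Ẇ = 8023 W.

8020 W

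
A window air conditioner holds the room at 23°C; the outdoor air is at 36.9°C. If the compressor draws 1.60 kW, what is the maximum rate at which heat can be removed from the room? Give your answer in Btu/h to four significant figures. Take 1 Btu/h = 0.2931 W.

In absolute terms T_C = 296.15 K and T_H = 310.05 K, so ΔT = 13.90 K.
COP_Carnot = T_C/ΔT = 296.15/13.90 = 21.31.
Q̇_max = COP_Carnot × Ẇ = 21.31 × 1.600 kW = 34.09 kW = 116300 Btu/h.

116300 Btu/h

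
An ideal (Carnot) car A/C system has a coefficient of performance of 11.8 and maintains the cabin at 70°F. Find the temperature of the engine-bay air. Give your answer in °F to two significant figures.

COP_R = T_C/(T_H − T_C) gives T_H − T_C = T_C/COP.
With T_C = 294.26 K, T_H = 294.26 × (1 + 1/11.8) = 319.20 K.
Converting, 319.20 K = 114.89°F.

110 °F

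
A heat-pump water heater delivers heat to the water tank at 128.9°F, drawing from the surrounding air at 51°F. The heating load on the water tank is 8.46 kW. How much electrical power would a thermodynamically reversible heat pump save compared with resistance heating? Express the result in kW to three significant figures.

7.34 kW

In absolute terms T_C = 283.71 K and T_H = 326.98 K, so ΔT = 43.28 K.
COP_Carnot = T_H/ΔT = 326.98/43.28 = 7.555.
Resistance heating needs Ẇ_res = Q̇_H = 8.460 kW; the reversible heat pump needs only Ẇ_hp = Q̇_H/COP = 1.120 kW.
Saving = 8.460 − 1.120 = 7.340 kW.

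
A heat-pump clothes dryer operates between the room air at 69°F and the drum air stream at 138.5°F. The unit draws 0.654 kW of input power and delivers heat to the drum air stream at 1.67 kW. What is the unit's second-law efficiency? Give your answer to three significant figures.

0.297

COP_actual = Q̇_H/Ẇ = 1.670/0.6540 = 2.554.
In absolute terms T_C = 293.71 K and T_H = 332.32 K, so ΔT = 38.61 K.
COP_Carnot = T_H/ΔT = 332.32/38.61 = 8.607.
η_II = COP_actual/COP_Carnot = 2.554/8.607 = 0.2967.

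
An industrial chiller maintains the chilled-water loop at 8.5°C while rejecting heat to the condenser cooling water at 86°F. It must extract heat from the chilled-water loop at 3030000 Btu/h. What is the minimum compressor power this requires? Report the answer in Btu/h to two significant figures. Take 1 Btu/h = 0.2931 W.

In absolute terms T_C = 281.65 K and T_H = 303.15 K, so ΔT = 21.50 K.
COP_Carnot = T_C/ΔT = 281.65/21.50 = 13.10.
Ẇ_min = Q̇/COP_Carnot = 3030000/13.10 = 231300 Btu/h.

230000 Btu/h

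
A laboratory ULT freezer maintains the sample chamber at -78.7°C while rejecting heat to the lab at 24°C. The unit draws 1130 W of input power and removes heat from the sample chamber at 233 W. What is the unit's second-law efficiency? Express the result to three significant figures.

COP_actual = Q̇_C/Ẇ = 233.0/1130 = 0.2062.
In absolute terms T_C = 194.45 K and T_H = 297.15 K, so ΔT = 102.7 K.
COP_Carnot = T_C/ΔT = 194.45/102.7 = 1.893.
η_II = COP_actual/COP_Carnot = 0.2062/1.893 = 0.1089.

0.109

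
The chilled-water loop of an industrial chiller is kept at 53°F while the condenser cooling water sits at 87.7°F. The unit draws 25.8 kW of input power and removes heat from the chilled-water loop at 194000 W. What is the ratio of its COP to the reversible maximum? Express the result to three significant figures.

0.509

Converting, Q̇_C = 194000 W = 194.0 kW, so COP_actual = Q̇_C/Ẇ = 194.0/25.80 = 7.519.
In absolute terms T_C = 284.82 K and T_H = 304.09 K, so ΔT = 19.28 K.
COP_Carnot = T_C/ΔT = 284.82/19.28 = 14.77.
η_II = COP_actual/COP_Carnot = 7.519/14.77 = 0.5089.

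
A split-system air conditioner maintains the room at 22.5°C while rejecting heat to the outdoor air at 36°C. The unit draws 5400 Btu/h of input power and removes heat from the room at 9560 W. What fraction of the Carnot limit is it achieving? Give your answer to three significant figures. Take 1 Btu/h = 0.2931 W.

Converting, Q̇_C = 9560 W = 32620 Btu/h, so COP_actual = Q̇_C/Ẇ = 32620/5400 = 6.040.
In absolute terms T_C = 295.65 K and T_H = 309.15 K, so ΔT = 13.50 K.
COP_Carnot = T_C/ΔT = 295.65/13.50 = 21.90.
η_II = COP_actual/COP_Carnot = 6.040/21.90 = 0.2758.

0.276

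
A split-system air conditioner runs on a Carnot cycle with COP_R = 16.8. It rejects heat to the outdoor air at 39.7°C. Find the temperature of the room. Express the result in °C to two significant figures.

22 °C

For a Carnot refrigerator COP_R = T_C/(T_H − T_C), so T_C = COP·T_H/(1 + COP).
With T_H = 312.85 K, T_C = 16.8 × 312.85/17.80 = 295.27 K.
Converting, 295.27 K = 22.12°C.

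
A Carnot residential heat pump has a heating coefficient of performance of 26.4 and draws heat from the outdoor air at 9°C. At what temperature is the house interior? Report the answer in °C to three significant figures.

COP_HP = T_H/(T_H − T_C) rearranges to T_H = COP·T_C/(COP − 1).
With T_C = 282.15 K, T_H = 26.4 × 282.15/25.40 = 293.26 K.
Converting, 293.26 K = 20.11°C.

20.1 °C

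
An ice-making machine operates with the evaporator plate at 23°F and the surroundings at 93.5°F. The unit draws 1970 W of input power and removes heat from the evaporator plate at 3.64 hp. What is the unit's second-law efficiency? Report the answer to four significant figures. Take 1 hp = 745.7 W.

Converting, Q̇_C = 3.640 hp = 2714 W, so COP_actual = Q̇_C/Ẇ = 2714/1970 = 1.378.
In absolute terms T_C = 268.15 K and T_H = 307.32 K, so ΔT = 39.17 K.
COP_Carnot = T_C/ΔT = 268.15/39.17 = 6.846.
η_II = COP_actual/COP_Carnot = 1.378/6.846 = 0.2013.

0.2013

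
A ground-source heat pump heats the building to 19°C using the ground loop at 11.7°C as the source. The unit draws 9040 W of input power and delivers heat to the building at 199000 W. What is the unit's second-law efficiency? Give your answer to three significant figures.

0.550

COP_actual = Q̇_H/Ẇ = 199000/9040 = 22.01.
In absolute terms T_C = 284.85 K and T_H = 292.15 K, so ΔT = 7.300 K.
COP_Carnot = T_H/ΔT = 292.15/7.300 = 40.02.
η_II = COP_actual/COP_Carnot = 22.01/40.02 = 0.5500.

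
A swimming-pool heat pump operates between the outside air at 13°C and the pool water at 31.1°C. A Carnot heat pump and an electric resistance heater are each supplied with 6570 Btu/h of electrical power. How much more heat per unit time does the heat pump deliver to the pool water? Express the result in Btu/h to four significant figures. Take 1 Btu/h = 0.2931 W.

In absolute terms T_C = 286.15 K and T_H = 304.25 K, so ΔT = 18.10 K.
COP_Carnot = T_H/ΔT = 304.25/18.10 = 16.81.
The heat pump delivers Q̇_H = COP × Ẇ = 110400 Btu/h; the resistance heater delivers Ẇ = 6570 Btu/h.
Extra = (COP − 1)·Ẇ = 103900 Btu/h.

103900 Btu/h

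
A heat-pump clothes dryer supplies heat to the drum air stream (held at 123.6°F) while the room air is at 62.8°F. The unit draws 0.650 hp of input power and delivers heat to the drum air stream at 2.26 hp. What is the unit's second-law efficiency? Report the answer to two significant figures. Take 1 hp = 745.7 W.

COP_actual = Q̇_H/Ẇ = 2.260/0.6500 = 3.477.
In absolute terms T_C = 290.26 K and T_H = 324.04 K, so ΔT = 33.78 K.
COP_Carnot = T_H/ΔT = 324.04/33.78 = 9.593.
η_II = COP_actual/COP_Carnot = 3.477/9.593 = 0.3624.

0.36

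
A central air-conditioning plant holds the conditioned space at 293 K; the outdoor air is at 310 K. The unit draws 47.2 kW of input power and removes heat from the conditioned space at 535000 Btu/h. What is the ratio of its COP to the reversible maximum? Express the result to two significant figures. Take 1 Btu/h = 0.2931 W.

0.19

Converting, Q̇_C = 535000 Btu/h = 156.8 kW, so COP_actual = Q̇_C/Ẇ = 156.8/47.20 = 3.322.
The reservoir spacing is ΔT = 310 − 293 = 17.00 K.
COP_Carnot = T_C/ΔT = 293.00/17.00 = 17.24.
η_II = COP_actual/COP_Carnot = 3.322/17.24 = 0.1928.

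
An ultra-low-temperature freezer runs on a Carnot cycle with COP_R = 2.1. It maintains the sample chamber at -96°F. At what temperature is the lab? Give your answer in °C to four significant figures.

25.10 °C

COP_R = T_C/(T_H − T_C) gives T_H − T_C = T_C/COP.
With T_C = 202.04 K, T_H = 202.04 × (1 + 1/2.1) = 298.25 K.
Converting, 298.25 K = 25.10°C.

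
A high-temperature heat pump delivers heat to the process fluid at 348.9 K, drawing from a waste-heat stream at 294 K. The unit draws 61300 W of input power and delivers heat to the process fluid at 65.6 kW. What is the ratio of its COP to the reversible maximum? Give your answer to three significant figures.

Converting, Q̇_H = 65.60 kW = 65600 W, so COP_actual = Q̇_H/Ẇ = 65600/61300 = 1.070.
The reservoir spacing is ΔT = 348.9 − 294 = 54.90 K.
COP_Carnot = T_H/ΔT = 348.90/54.90 = 6.355.
η_II = COP_actual/COP_Carnot = 1.070/6.355 = 0.1684.

0.168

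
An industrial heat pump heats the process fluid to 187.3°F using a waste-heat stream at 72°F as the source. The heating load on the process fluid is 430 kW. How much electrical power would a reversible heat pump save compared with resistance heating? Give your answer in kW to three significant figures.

353 kW

In absolute terms T_C = 295.37 K and T_H = 359.43 K, so ΔT = 64.06 K.
COP_Carnot = T_H/ΔT = 359.43/64.06 = 5.611.
Resistance heating needs Ẇ_res = Q̇_H = 430.0 kW; the reversible heat pump needs only Ẇ_hp = Q̇_H/COP = 76.63 kW.
Saving = 430.0 − 76.63 = 353.4 kW.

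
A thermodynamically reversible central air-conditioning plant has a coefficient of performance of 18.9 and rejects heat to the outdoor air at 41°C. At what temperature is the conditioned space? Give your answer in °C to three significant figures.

25.2 °C

For a Carnot refrigerator COP_R = T_C/(T_H − T_C), so T_C = COP·T_H/(1 + COP).
With T_H = 314.15 K, T_C = 18.9 × 314.15/19.90 = 298.36 K.
Converting, 298.36 K = 25.21°C.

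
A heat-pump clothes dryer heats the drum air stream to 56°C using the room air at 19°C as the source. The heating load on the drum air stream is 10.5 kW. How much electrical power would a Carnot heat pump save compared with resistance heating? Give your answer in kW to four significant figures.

9.320 kW

In absolute terms T_C = 292.15 K and T_H = 329.15 K, so ΔT = 37.00 K.
COP_Carnot = T_H/ΔT = 329.15/37.00 = 8.896.
Resistance heating needs Ẇ_res = Q̇_H = 10.50 kW; the reversible heat pump needs only Ẇ_hp = Q̇_H/COP = 1.180 kW.
Saving = 10.50 − 1.180 = 9.320 kW.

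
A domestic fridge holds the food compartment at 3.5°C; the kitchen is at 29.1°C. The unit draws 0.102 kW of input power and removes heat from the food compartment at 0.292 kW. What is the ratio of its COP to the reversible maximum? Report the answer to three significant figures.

COP_actual = Q̇_C/Ẇ = 0.2920/0.1020 = 2.863.
In absolute terms T_C = 276.65 K and T_H = 302.25 K, so ΔT = 25.60 K.
COP_Carnot = T_C/ΔT = 276.65/25.60 = 10.81.
η_II = COP_actual/COP_Carnot = 2.863/10.81 = 0.2649.

0.265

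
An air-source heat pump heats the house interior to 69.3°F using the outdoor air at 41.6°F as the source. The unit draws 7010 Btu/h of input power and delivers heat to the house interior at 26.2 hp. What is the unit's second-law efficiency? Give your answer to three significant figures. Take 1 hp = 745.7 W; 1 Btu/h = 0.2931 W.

0.498

Converting, Q̇_H = 26.20 hp = 66660 Btu/h, so COP_actual = Q̇_H/Ẇ = 66660/7010 = 9.509.
In absolute terms T_C = 278.48 K and T_H = 293.87 K, so ΔT = 15.39 K.
COP_Carnot = T_H/ΔT = 293.87/15.39 = 19.10.
η_II = COP_actual/COP_Carnot = 9.509/19.10 = 0.4979.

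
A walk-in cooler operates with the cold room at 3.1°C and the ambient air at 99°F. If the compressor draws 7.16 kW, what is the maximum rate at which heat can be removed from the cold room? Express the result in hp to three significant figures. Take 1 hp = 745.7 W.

77.7 hp

In absolute terms T_C = 276.25 K and T_H = 310.37 K, so ΔT = 34.12 K.
COP_Carnot = T_C/ΔT = 276.25/34.12 = 8.096.
Q̇_max = COP_Carnot × Ẇ = 8.096 × 7.160 kW = 57.97 kW = 77.73 hp.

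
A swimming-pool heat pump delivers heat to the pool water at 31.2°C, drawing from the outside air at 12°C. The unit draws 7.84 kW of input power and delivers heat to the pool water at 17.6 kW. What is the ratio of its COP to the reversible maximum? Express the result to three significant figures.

0.142

COP_actual = Q̇_H/Ẇ = 17.60/7.840 = 2.245.
In absolute terms T_C = 285.15 K and T_H = 304.35 K, so ΔT = 19.20 K.
COP_Carnot = T_H/ΔT = 304.35/19.20 = 15.85.
η_II = COP_actual/COP_Carnot = 2.245/15.85 = 0.1416.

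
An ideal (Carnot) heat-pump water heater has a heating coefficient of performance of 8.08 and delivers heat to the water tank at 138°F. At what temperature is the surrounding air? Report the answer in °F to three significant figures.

COP_HP = T_H/(T_H − T_C) gives T_H − T_C = T_H/COP.
With T_H = 332.04 K, T_C = 332.04 × (1 − 1/8.08) = 290.94 K.
Converting, 290.94 K = 64.03°F.

64.0 °F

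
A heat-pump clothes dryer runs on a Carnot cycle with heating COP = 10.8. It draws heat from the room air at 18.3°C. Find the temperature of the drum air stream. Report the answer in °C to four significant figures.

COP_HP = T_H/(T_H − T_C) rearranges to T_H = COP·T_C/(COP − 1).
With T_C = 291.45 K, T_H = 10.8 × 291.45/9.800 = 321.19 K.
Converting, 321.19 K = 48.04°C.

48.04 °C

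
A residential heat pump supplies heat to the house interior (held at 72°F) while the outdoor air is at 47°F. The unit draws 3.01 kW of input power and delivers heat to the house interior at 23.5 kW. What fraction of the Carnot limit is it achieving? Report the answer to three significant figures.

COP_actual = Q̇_H/Ẇ = 23.50/3.010 = 7.807.
In absolute terms T_C = 281.48 K and T_H = 295.37 K, so ΔT = 13.89 K.
COP_Carnot = T_H/ΔT = 295.37/13.89 = 21.27.
η_II = COP_actual/COP_Carnot = 7.807/21.27 = 0.3671.

0.367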